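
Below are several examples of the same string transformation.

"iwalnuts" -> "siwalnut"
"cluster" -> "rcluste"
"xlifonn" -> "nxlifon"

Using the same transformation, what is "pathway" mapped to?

ypathwa

The pattern: move the last character to the front.
For "pathway" the result is "ypathwa".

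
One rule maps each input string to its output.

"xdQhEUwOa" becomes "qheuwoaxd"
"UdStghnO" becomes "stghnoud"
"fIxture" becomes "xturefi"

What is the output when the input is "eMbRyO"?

What's happening: move the first 2 characters to the end (rotate left by 2), then convert every letter to lowercase.
"eMbRyO" → "bRyOeM" → "bryoem".

bryoem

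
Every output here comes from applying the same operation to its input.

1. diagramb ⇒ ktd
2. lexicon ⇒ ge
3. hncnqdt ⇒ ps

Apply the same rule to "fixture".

kw

The pattern: keep one character in every 3, starting at position 2 (positions 2nd, 5th, 8th, ...), then shift every letter 2 places forward in the alphabet (wrapping around).
Starting from "fixture": after the first operation, "iu"; after the second, "kw".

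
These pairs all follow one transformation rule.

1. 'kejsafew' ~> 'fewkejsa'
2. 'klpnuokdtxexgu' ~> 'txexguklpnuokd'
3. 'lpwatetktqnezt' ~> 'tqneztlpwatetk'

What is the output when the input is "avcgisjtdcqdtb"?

dcqdtbavcgisjt

The transformation: move the first character to the end, then swap the front and back halves of the string.
Starting from "avcgisjtdcqdtb": after the first operation, "vcgisjtdcqdtba"; after the second, "dcqdtbavcgisjt".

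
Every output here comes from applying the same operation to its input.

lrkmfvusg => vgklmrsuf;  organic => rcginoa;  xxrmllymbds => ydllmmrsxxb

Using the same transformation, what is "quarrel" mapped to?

uelqrra

In each case the input is transformed by: sort the characters into alphabetical order, then swap the first and last characters.
On "quarrel": the first step gives "aelqrru", and the second then gives "uelqrra".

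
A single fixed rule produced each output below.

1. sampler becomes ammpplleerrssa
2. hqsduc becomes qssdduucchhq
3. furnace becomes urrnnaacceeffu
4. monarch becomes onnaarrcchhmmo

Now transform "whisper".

hiissppeerrwwh

The pattern: double every character, then move the first 3 characters to the end (rotate left by 3).
"whisper" → "wwhhiissppeerr" → "hiissppeerrwwh".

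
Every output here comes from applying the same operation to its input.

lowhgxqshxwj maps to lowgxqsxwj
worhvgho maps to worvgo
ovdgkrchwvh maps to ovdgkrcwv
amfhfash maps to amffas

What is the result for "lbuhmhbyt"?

lbumbyt

What's happening: remove every "h".
For "lbuhmhbyt" the result is "lbumbyt".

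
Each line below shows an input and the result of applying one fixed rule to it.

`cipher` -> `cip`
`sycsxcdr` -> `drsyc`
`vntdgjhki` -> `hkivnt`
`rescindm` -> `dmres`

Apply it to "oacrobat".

atoac

What's happening: move the first 3 characters to the end (rotate left by 3), then delete the first 3 characters.
So "oacrobat" becomes "atoac".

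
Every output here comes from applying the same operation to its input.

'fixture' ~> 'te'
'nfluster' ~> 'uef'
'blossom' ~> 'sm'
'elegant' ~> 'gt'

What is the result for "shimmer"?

mr

Each output is the input with this applied: move the first 2 characters to the end (rotate left by 2), then keep one character in every 3, starting at position 2 (positions 2nd, 5th, 8th, ...).
"shimmer" → "immersh" → "mr".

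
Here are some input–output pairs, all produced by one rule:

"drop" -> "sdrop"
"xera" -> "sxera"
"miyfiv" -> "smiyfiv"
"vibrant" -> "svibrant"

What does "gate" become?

sgate

The pattern: prepend "s".
Applying that to "gate" gives "sgate".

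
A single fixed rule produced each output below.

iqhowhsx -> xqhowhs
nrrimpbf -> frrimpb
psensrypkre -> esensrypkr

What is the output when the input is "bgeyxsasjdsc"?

The rule is to delete the first character, then move the last character to the front.
Working it through for "bgeyxsasjdsc": intermediate "geyxsasjdsc", final "cgeyxsasjds".
(Check on "iqhowhsx": → "qhowhsx" → "xqhowhs" ✓)

cgeyxsasjds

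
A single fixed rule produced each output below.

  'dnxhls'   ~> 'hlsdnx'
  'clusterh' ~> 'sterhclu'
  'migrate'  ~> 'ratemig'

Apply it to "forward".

What's happening: move the first 3 characters to the end (rotate left by 3).
Applying that to "forward" gives "wardfor".

wardfor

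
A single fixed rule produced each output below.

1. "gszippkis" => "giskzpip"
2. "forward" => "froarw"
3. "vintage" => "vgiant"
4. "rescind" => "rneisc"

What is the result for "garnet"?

Each output is the input with this applied: delete the last character, then take characters alternately from the front and the back (1st, last, 2nd, 2nd-last, ...).
For "garnet" the result is "geanr".

geanr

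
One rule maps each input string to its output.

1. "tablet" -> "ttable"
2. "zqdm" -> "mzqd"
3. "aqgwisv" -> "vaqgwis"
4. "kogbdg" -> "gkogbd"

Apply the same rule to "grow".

wgro

The pattern: move the last character to the front.
"grow" → "wgro".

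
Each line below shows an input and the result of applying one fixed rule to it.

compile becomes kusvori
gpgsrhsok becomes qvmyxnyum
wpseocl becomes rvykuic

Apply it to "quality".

Looking at the pairs, the operation is to shift every letter 6 places forward in the alphabet (wrapping around), then swap the first and last characters.
"quality" → "eagrozw".

eagrozw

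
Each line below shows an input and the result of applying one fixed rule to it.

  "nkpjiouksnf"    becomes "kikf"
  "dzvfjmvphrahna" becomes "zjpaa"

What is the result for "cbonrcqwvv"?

brw

Rule — keep one character in every 3, starting at position 2 (positions 2nd, 5th, 8th, ...).
Applying that to "cbonrcqwvv" gives "brw".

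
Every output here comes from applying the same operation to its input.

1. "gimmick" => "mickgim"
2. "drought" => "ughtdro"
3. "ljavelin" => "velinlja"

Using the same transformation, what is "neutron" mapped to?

The transformation: move the first 3 characters to the end (rotate left by 3).
Applying that to "neutron" gives "tronneu".

tronneu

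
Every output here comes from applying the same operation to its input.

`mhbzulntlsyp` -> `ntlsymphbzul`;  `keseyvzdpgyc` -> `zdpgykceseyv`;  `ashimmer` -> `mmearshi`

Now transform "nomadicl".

dicnloma

The rule is to swap the first and last characters, then swap the front and back halves of the string.
Doing the same to "nomadicl": "dicnloma".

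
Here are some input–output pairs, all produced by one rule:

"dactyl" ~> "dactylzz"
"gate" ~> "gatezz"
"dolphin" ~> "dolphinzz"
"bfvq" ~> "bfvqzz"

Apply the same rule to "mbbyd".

In each case the input is transformed by: append "zz".
Applying that to "mbbyd" gives "mbbydzz".

mbbydzz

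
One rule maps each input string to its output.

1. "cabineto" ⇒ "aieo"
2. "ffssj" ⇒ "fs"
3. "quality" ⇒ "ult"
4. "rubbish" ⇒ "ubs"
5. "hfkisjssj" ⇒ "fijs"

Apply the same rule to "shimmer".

hme

Each output is the input with this applied: keep every other character starting from the second (positions 2nd, 4th, 6th, ...).
"shimmer" → "hme".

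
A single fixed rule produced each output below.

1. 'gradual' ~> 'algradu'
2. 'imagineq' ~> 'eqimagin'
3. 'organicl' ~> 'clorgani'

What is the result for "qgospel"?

Rule — move the last 2 characters to the front (rotate right by 2).
On "qgospel" that produces "elqgosp".

elqgosp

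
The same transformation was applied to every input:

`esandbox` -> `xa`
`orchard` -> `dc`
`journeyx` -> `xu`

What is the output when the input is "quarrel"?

la

Looking at the pairs, the operation is to move the last 3 characters to the front (rotate right by 3), then keep one character in every 3, starting at position 3 (positions 3rd, 6th, 9th, ...).
"quarrel" → "relquar" → "la".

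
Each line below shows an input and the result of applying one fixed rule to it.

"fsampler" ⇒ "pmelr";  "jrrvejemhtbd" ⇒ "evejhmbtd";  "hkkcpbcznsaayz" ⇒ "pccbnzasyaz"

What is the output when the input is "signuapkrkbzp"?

unparkbkpz

Looking at the pairs, the operation is to delete the first 3 characters, then swap each adjacent pair of characters (1↔2, 3↔4, ...).
Starting from "signuapkrkbzp": after the first operation, "nuapkrkbzp"; after the second, "unparkbkpz".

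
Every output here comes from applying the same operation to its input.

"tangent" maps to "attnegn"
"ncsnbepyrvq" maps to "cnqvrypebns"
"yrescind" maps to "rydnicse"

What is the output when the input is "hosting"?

Looking at the pairs, the operation is to move the first 2 characters to the end (rotate left by 2), then reverse the string.
"hosting" → "stingho" → "ohgnits".

ohgnits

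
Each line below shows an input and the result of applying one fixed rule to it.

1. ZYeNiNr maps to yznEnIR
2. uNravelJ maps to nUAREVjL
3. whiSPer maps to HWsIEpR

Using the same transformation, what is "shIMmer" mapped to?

The pattern: flip the case of every letter, then swap each adjacent pair of characters (1↔2, 3↔4, ...).
Applying both steps to "shIMmer": "SHimMER", then "HSmiEMR".

HSmiEMR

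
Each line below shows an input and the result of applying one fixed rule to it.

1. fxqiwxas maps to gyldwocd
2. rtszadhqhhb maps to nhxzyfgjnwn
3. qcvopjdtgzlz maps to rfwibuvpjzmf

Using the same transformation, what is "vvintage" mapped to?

The transformation: shift every letter 6 places forward in the alphabet (wrapping around), then move the last 2 characters to the front (rotate right by 2).
"vvintage" → "mkbbotzg".

mkbbotzg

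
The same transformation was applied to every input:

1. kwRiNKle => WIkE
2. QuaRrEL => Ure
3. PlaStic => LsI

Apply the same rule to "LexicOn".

The rule is to flip the case of every letter, then keep every other character starting from the second (positions 2nd, 4th, 6th, ...).
"LexicOn" → "lEXICoN" → "EIo".

EIo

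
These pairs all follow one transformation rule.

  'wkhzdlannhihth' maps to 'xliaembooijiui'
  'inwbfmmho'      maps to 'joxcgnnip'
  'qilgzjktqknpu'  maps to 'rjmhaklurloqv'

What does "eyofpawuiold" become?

In each case the input is transformed by: shift every letter 1 place forward in the alphabet (wrapping around).
So "eyofpawuiold" becomes "fzpgqbxvjpme".

fzpgqbxvjpme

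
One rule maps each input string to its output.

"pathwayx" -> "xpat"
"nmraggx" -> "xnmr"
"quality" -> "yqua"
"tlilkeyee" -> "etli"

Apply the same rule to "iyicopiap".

piyi

In each case the input is transformed by: move the first 3 characters to the end (rotate left by 3), then keep only the last 4 characters.
For "iyicopiap", step one produces "copiapiyi"; step two turns that into "piyi".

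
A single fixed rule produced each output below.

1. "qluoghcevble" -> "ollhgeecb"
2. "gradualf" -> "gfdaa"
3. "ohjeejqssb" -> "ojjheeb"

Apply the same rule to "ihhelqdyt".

The pattern: sort the characters into reverse alphabetical order, then delete the first 3 characters.
Working it through for "ihhelqdyt": intermediate "ytqlihhed", final "lihhed".

lihhed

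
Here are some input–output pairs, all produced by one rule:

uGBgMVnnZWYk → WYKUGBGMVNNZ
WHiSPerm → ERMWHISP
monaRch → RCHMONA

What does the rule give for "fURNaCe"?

ACEFURN

Each output is the input with this applied: move the last 3 characters to the front (rotate right by 3), then convert every letter to uppercase.
For "fURNaCe", step one produces "aCefURN"; step two turns that into "ACEFURN".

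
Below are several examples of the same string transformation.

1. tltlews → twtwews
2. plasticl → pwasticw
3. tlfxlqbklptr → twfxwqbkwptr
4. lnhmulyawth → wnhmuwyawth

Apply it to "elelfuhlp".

ewewfuhwp

What's happening: replace every "l" with "w".
Applying that to "elelfuhlp" gives "ewewfuhwp".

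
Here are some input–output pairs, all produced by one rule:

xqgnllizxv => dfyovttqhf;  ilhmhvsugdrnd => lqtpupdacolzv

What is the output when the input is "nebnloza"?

ivmjvtwh

What's happening: shift every letter 8 places forward in the alphabet (wrapping around), then move the last character to the front.
Working it through for "nebnloza": intermediate "vmjvtwhi", final "ivmjvtwh".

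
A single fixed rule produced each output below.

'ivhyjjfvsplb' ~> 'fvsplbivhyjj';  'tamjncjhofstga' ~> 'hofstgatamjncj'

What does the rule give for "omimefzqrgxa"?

Rule — swap the front and back halves of the string.
So "omimefzqrgxa" becomes "zqrgxaomimef".

zqrgxaomimef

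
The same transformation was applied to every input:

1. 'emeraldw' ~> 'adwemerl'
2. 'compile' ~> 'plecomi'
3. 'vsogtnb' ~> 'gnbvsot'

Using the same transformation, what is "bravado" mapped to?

Looking at the pairs, the operation is to move the last 3 characters to the front (rotate right by 3), then swap the first and last characters.
On "bravado": the first step gives "adobrav", and the second then gives "vdobraa".

vdobraa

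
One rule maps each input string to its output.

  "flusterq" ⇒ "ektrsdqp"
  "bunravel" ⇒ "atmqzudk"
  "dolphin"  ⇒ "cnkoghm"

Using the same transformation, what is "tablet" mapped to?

szakds

In each case the input is transformed by: shift every letter 1 place backward in the alphabet (wrapping around).
"tablet" → "szakds".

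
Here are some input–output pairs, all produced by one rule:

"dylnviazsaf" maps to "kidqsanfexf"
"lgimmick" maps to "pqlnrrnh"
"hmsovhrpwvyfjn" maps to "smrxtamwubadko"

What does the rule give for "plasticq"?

Looking at the pairs, the operation is to move the last character to the front, then shift every letter 5 places forward in the alphabet (wrapping around).
For "plasticq" the result is "vuqfxynh".
(Check on "lgimmick": → "klgimmic" → "pqlnrrnh" ✓)

vuqfxynh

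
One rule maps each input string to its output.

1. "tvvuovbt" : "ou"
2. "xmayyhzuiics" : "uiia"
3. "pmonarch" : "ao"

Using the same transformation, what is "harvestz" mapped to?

ea

The transformation: swap the front and back halves of the string, then keep only the vowels.
For "harvestz", step one produces "estzharv"; step two turns that into "ea".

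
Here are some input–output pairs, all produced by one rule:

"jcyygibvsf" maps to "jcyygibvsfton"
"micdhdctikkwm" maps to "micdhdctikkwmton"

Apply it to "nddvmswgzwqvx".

In each case the input is transformed by: append "ton".
So "nddvmswgzwqvx" becomes "nddvmswgzwqvxton".

nddvmswgzwqvxton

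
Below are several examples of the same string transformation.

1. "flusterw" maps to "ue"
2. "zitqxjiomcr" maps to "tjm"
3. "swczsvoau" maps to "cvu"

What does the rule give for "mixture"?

The pattern: keep one character in every 3, starting at position 3 (positions 3rd, 6th, 9th, ...).
"mixture" → "xr".

xr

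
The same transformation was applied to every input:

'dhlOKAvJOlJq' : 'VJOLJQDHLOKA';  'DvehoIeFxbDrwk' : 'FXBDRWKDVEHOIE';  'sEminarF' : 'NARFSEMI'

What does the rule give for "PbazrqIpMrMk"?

In each case the input is transformed by: swap the front and back halves of the string, then convert every letter to uppercase.
Doing the same to "PbazrqIpMrMk": "IPMRMKPBAZRQ".

IPMRMKPBAZRQ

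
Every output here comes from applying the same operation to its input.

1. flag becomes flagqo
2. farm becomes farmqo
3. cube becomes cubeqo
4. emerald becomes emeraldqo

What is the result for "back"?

What's happening: append "qo".
Doing the same to "back": "backqo".

backqo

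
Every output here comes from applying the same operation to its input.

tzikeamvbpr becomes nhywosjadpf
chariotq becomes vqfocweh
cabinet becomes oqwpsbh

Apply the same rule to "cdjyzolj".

Rule — shift every letter 12 places backward in the alphabet (wrapping around), then swap each adjacent pair of characters (1↔2, 3↔4, ...).
On "cdjyzolj": the first step gives "qrxmnczx", and the second then gives "rqmxcnxz".

rqmxcnxz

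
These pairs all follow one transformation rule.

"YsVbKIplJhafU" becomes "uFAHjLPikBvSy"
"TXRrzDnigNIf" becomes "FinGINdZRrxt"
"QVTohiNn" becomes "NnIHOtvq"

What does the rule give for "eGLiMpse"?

ESPmIlgE

The pattern: reverse the string, then flip the case of every letter.
On "eGLiMpse": the first step gives "espMiLGe", and the second then gives "ESPmIlgE".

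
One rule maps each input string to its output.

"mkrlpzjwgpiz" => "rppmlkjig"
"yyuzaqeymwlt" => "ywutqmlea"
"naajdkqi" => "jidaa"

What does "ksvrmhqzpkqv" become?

The pattern: sort the characters into reverse alphabetical order, then delete the first 3 characters.
Applying that to "ksvrmhqzpkqv" gives "srqqpmkkh".

srqqpmkkh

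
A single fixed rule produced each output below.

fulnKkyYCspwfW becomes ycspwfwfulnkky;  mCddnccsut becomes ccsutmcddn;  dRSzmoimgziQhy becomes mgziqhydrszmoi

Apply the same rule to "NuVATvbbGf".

vbbgfnuvat

The pattern: swap the front and back halves of the string, then convert every letter to lowercase.
"NuVATvbbGf" → "vbbGfNuVAT" → "vbbgfnuvat".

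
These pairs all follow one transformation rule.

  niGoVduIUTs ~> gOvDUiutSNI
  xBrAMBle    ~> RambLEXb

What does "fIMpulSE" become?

What's happening: flip the case of every letter, then move the first 2 characters to the end (rotate left by 2).
Working it through for "fIMpulSE": intermediate "FimPULse", final "mPULseFi".

mPULseFi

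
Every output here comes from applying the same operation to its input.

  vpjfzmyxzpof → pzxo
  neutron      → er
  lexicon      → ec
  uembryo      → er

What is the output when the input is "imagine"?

What's happening: keep one character in every 3, starting at position 2 (positions 2nd, 5th, 8th, ...).
On "imagine" that produces "mi".

mi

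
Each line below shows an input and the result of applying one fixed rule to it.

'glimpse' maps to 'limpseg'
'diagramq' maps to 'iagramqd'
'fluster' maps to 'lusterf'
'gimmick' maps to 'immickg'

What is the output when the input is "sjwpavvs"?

jwpavvss

The transformation: move the first character to the end.
Applying that to "sjwpavvs" gives "jwpavvss".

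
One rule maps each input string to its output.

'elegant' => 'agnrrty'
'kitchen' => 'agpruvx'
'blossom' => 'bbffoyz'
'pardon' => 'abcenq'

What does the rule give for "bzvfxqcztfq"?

What's happening: shift every letter 13 places forward in the alphabet (wrapping around) — i.e. ROT13, then sort the characters into alphabetical order.
"bzvfxqcztfq" → "omiskdpmgsd" → "ddgikmmopss".

ddgikmmopss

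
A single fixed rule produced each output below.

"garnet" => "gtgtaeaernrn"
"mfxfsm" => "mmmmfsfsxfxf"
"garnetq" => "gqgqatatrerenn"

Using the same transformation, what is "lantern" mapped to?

Each output is the input with this applied: double every character, then take characters alternately from the front and the back (1st, last, 2nd, 2nd-last, ...).
So "lantern" becomes "lnlnararnenett".

lnlnararnenett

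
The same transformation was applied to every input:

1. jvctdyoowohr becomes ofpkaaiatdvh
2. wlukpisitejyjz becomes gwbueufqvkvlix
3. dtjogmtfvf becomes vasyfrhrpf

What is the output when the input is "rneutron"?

qgfdazdz

Rule — move the first 2 characters to the end (rotate left by 2), then shift every letter 12 places forward in the alphabet (wrapping around).
On "rneutron": the first step gives "eutronrn", and the second then gives "qgfdazdz".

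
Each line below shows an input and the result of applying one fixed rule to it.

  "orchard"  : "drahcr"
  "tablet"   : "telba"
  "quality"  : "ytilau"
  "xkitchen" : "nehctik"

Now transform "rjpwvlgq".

qglvwpj

The transformation: reverse the string, then delete the last character.
Working it through for "rjpwvlgq": intermediate "qglvwpjr", final "qglvwpj".
(Check on "orchard": → "drahcro" → "drahcr" ✓)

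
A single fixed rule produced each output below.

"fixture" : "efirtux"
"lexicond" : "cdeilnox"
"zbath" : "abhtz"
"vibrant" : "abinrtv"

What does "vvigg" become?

The transformation: sort the characters into alphabetical order.
On "vvigg" that produces "ggivv".

ggivv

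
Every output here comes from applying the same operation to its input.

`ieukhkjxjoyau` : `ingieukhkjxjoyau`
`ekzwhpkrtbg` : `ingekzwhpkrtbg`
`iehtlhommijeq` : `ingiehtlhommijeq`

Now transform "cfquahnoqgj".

ingcfquahnoqgj

In each case the input is transformed by: prepend "ing".
Doing the same to "cfquahnoqgj": "ingcfquahnoqgj".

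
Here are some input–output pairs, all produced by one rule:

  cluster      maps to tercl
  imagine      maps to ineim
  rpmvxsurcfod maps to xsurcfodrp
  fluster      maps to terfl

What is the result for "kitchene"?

In each case the input is transformed by: move the first 2 characters to the end (rotate left by 2), then delete the first 2 characters.
Applying both steps to "kitchene": "tcheneki", then "heneki".

heneki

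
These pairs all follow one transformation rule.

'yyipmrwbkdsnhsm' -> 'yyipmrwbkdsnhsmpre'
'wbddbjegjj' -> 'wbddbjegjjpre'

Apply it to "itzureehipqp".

The pattern: append "pre".
So "itzureehipqp" becomes "itzureehipqppre".

itzureehipqppre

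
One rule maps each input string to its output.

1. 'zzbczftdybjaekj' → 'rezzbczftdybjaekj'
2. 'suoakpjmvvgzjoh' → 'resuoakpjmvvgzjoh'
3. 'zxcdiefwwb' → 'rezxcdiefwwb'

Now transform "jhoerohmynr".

Looking at the pairs, the operation is to prepend "re".
On "jhoerohmynr" that produces "rejhoerohmynr".

rejhoerohmynr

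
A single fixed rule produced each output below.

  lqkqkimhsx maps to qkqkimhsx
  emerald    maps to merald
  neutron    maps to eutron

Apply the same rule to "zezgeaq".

What's happening: delete the first character.
For "zezgeaq" the result is "ezgeaq".

ezgeaq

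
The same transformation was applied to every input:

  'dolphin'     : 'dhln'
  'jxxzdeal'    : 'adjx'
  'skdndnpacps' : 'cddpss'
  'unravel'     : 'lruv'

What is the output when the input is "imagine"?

Each output is the input with this applied: keep every other character starting from the first (positions 1st, 3rd, 5th, ...), then sort the characters into alphabetical order.
Starting from "imagine": after the first operation, "iaie"; after the second, "aeii".

aeii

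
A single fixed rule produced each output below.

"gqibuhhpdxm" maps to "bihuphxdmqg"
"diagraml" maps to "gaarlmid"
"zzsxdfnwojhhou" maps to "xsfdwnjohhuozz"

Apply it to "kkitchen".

tihcnekk

The transformation: swap each adjacent pair of characters (1↔2, 3↔4, ...), then move the first 2 characters to the end (rotate left by 2).
Starting from "kkitchen": after the first operation, "kktihcne"; after the second, "tihcnekk".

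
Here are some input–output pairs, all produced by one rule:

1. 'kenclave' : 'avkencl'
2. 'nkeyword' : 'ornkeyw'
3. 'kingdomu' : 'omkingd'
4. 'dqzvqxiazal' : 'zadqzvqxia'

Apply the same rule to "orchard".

Rule — delete the last character, then move the last 2 characters to the front (rotate right by 2).
On "orchard" that produces "arorch".

arorch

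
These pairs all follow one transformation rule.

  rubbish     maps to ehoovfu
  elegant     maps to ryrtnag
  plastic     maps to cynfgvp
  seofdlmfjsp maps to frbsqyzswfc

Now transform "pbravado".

The pattern: shift every letter 13 places forward in the alphabet (wrapping around) — i.e. ROT13.
For "pbravado" the result is "coeninqb".

coeninqb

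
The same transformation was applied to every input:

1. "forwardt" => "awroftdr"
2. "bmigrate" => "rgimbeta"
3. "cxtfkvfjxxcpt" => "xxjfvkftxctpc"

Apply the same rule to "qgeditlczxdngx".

In each case the input is transformed by: move the last 3 characters to the front (rotate right by 3), then reverse the string.
Working it through for "qgeditlczxdngx": intermediate "ngxqgeditlczxd", final "dxzcltidegqxgn".

dxzcltidegqxgn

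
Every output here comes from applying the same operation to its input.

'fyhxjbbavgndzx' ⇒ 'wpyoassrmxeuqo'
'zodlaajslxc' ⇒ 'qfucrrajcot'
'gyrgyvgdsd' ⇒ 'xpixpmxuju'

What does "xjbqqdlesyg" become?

oashhucvjpx

The pattern: shift every letter 9 places backward in the alphabet (wrapping around).
"xjbqqdlesyg" → "oashhucvjpx".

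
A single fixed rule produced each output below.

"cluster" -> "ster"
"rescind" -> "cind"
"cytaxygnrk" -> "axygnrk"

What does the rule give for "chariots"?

riots

Looking at the pairs, the operation is to delete the first 3 characters.
Doing the same to "chariots": "riots".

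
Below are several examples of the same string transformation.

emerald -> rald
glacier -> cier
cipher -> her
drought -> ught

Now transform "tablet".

The pattern: delete the first 3 characters.
Doing the same to "tablet": "let".

let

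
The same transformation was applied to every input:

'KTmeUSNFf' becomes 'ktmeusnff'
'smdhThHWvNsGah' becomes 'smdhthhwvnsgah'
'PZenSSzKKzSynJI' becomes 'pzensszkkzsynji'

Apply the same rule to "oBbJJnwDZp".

Each output is the input with this applied: convert every letter to lowercase.
Applying that to "oBbJJnwDZp" gives "obbjjnwdzp".

obbjjnwdzp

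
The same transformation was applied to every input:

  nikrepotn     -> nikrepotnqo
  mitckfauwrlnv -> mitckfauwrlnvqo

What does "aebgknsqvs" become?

aebgknsqvsqo

The transformation: append "qo".
"aebgknsqvs" → "aebgknsqvsqo".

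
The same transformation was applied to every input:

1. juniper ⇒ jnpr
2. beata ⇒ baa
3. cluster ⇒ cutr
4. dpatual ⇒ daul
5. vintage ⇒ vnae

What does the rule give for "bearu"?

bau

What's happening: keep every other character starting from the first (positions 1st, 3rd, 5th, ...).
On "bearu" that produces "bau".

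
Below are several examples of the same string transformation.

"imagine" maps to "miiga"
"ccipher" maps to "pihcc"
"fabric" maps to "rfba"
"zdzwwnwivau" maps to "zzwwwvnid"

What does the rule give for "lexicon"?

xliec

Looking at the pairs, the operation is to delete the last 2 characters, then sort the characters into reverse alphabetical order.
Applying both steps to "lexicon": "lexic", then "xliec".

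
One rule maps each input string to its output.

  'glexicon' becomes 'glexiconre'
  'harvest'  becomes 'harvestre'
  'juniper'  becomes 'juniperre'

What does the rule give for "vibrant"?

The pattern: append "re".
So "vibrant" becomes "vibrantre".

vibrantre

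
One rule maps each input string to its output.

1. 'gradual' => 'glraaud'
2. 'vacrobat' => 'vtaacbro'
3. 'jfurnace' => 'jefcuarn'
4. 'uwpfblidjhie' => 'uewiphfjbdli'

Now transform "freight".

The rule is to take characters alternately from the front and the back (1st, last, 2nd, 2nd-last, ...).
On "freight" that produces "ftrhegi".

ftrhegi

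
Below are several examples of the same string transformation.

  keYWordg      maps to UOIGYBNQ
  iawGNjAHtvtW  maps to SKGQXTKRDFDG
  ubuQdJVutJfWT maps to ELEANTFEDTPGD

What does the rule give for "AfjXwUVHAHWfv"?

KPTHGEFRKRGPF

The pattern: shift every letter 10 places forward in the alphabet (wrapping around), then convert every letter to uppercase.
For "AfjXwUVHAHWfv", step one produces "KptHgEFRKRGpf"; step two turns that into "KPTHGEFRKRGPF".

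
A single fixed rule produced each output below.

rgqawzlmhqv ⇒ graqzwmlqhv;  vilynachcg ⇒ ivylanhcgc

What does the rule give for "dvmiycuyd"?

The transformation: swap each adjacent pair of characters (1↔2, 3↔4, ...).
So "dvmiycuyd" becomes "vdimcyyud".

vdimcyyud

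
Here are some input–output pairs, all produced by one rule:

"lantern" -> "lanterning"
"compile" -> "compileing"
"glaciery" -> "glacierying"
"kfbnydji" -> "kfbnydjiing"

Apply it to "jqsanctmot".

jqsanctmoting

The transformation: append "ing".
On "jqsanctmot" that produces "jqsanctmoting".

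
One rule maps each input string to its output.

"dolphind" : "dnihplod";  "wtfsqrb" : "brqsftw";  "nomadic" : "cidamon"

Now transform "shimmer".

What's happening: reverse the string.
So "shimmer" becomes "remmihs".

remmihs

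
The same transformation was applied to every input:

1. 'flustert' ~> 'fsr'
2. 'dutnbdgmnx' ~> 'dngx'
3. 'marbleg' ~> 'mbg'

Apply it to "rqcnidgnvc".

The transformation: keep one character in every 3, starting at position 1 (positions 1st, 4th, 7th, ...).
Applying that to "rqcnidgnvc" gives "rngc".

rngc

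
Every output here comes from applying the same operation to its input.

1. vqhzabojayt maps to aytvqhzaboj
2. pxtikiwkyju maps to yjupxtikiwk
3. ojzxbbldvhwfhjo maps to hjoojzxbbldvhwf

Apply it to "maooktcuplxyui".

yuimaooktcuplx

Each output is the input with this applied: move the last 3 characters to the front (rotate right by 3).
"maooktcuplxyui" → "yuimaooktcuplx".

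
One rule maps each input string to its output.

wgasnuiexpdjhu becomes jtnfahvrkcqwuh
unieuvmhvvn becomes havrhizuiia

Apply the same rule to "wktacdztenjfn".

jxgnpqmgrawsa

What's happening: shift every letter 13 places forward in the alphabet (wrapping around) — i.e. ROT13.
"wktacdztenjfn" → "jxgnpqmgrawsa".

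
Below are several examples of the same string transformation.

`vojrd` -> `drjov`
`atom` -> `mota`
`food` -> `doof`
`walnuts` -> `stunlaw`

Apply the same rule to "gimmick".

What's happening: reverse the string.
Doing the same to "gimmick": "kcimmig".

kcimmig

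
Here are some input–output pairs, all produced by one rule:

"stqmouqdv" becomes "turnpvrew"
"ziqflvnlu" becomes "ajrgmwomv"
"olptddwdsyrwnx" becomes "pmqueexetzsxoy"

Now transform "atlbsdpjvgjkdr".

In each case the input is transformed by: shift every letter 1 place forward in the alphabet (wrapping around).
Doing the same to "atlbsdpjvgjkdr": "bumcteqkwhkles".

bumcteqkwhkles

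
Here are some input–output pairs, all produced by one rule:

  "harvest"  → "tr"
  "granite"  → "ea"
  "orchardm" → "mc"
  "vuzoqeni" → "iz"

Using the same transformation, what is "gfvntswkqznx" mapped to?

xvsq

The rule is to move the last 3 characters to the front (rotate right by 3), then keep one character in every 3, starting at position 3 (positions 3rd, 6th, 9th, ...).
Applying both steps to "gfvntswkqznx": "znxgfvntswkq", then "xvsq".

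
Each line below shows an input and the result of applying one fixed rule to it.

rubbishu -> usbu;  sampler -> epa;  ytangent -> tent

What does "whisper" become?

The pattern: keep every other character starting from the second (positions 2nd, 4th, 6th, ...), then reverse the string.
Starting from "whisper": after the first operation, "hse"; after the second, "esh".
(Check on "ytangent": → "tnet" → "tent" ✓)

esh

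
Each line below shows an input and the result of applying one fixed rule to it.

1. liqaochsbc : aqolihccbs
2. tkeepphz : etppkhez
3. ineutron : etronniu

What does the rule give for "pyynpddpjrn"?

dyrpppnnjdy

Looking at the pairs, the operation is to sort the characters into reverse alphabetical order, then swap the first and last characters.
Applying both steps to "pyynpddpjrn": "yyrpppnnjdd", then "dyrpppnnjdy".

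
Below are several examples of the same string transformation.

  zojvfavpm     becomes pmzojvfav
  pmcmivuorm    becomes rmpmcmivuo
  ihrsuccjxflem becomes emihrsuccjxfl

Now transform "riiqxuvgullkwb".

The rule is to move the last 2 characters to the front (rotate right by 2).
On "riiqxuvgullkwb" that produces "wbriiqxuvgullk".

wbriiqxuvgullk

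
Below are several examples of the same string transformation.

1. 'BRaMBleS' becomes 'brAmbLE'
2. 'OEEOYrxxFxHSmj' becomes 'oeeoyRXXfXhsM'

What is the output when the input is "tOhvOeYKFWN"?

The rule is to delete the last character, then flip the case of every letter.
Applying both steps to "tOhvOeYKFWN": "tOhvOeYKFW", then "ToHVoEykfw".

ToHVoEykfw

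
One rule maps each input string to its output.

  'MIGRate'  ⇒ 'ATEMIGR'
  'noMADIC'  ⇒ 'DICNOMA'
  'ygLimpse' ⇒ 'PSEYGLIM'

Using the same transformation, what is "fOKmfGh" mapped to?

FGHFOKM

The pattern: move the last 3 characters to the front (rotate right by 3), then convert every letter to uppercase.
Working it through for "fOKmfGh": intermediate "fGhfOKm", final "FGHFOKM".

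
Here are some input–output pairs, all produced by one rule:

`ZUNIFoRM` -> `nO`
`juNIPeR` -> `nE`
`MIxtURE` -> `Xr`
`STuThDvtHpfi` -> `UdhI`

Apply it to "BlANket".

Rule — keep one character in every 3, starting at position 3 (positions 3rd, 6th, 9th, ...), then flip the case of every letter.
On "BlANket": the first step gives "Ae", and the second then gives "aE".
(Check on "STuThDvtHpfi": → "uDHi" → "UdhI" ✓)

aE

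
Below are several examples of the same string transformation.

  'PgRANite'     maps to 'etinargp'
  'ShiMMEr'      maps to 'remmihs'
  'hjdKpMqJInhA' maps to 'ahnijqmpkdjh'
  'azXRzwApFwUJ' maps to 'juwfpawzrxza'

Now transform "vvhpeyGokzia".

In each case the input is transformed by: reverse the string, then convert every letter to lowercase.
Doing the same to "vvhpeyGokzia": "aizkogyephvv".

aizkogyephvv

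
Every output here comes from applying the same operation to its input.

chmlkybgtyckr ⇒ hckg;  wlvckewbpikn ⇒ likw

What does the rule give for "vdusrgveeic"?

der

Looking at the pairs, the operation is to take characters alternately from the front and the back (1st, last, 2nd, 2nd-last, ...), then keep one character in every 3, starting at position 3 (positions 3rd, 6th, 9th, ...).
Starting from "vdusrgveeic": after the first operation, "vcdiueservg"; after the second, "der".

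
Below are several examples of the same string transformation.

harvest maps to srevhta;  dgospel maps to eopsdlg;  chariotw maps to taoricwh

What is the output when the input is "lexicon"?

In each case the input is transformed by: take characters alternately from the front and the back (1st, last, 2nd, 2nd-last, ...), then move the first 3 characters to the end (rotate left by 3).
Working it through for "lexicon": intermediate "lneoxci", final "oxcilne".

oxcilne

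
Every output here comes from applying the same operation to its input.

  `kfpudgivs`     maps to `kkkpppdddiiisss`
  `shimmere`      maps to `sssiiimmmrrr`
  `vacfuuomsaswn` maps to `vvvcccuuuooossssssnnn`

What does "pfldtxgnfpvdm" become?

The pattern: keep every other character starting from the first (positions 1st, 3rd, 5th, ...), then repeat every character 3 times.
Working it through for "pfldtxgnfpvdm": intermediate "pltgfvm", final "pppllltttgggfffvvvmmm".
(Check on "kfpudgivs": → "kpdis" → "kkkpppdddiiisss" ✓)

pppllltttgggfffvvvmmm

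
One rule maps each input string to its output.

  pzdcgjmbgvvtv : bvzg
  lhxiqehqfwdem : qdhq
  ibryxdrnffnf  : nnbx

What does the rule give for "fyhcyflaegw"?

awyy

The transformation: keep one character in every 3, starting at position 2 (positions 2nd, 5th, 8th, ...), then move the first 2 characters to the end (rotate left by 2).
Starting from "fyhcyflaegw": after the first operation, "yyaw"; after the second, "awyy".
(Check on "pzdcgjmbgvvtv": → "zgbv" → "bvzg" ✓)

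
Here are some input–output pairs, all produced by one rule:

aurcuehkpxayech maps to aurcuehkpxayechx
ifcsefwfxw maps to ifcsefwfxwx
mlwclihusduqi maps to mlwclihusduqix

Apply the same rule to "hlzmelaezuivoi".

Looking at the pairs, the operation is to append "x".
For "hlzmelaezuivoi" the result is "hlzmelaezuivoix".

hlzmelaezuivoix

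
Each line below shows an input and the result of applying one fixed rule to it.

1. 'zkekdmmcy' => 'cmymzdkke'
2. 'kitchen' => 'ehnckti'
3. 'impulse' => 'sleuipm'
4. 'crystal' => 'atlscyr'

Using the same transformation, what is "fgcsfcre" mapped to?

rceffsgc

The rule is to move the last 2 characters to the front (rotate right by 2), then take characters alternately from the front and the back (1st, last, 2nd, 2nd-last, ...).
"fgcsfcre" → "refgcsfc" → "rceffsgc".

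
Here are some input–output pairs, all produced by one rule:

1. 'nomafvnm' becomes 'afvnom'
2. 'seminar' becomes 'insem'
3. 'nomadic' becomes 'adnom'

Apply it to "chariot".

richa

Looking at the pairs, the operation is to delete the last 2 characters, then move the first 3 characters to the end (rotate left by 3).
"chariot" → "richa".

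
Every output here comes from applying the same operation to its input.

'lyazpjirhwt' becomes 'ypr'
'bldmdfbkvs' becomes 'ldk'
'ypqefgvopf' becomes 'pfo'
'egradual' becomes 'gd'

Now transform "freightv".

The rule is to delete the last character, then keep one character in every 3, starting at position 2 (positions 2nd, 5th, 8th, ...).
"freightv" → "freight" → "rg".

rg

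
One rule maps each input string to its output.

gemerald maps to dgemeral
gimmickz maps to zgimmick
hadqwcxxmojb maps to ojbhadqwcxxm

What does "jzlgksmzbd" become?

Rule — move the first 3 characters to the end (rotate left by 3), then swap the front and back halves of the string.
Starting from "jzlgksmzbd": after the first operation, "gksmzbdjzl"; after the second, "bdjzlgksmz".

bdjzlgksmz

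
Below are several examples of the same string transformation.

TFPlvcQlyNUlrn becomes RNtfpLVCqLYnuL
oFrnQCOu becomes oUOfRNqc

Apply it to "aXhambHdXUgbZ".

BzAxHAMBhDxuG

The pattern: flip the case of every letter, then move the last 2 characters to the front (rotate right by 2).
"aXhambHdXUgbZ" → "BzAxHAMBhDxuG".
(Check on "TFPlvcQlyNUlrn": → "tfpLVCqLYnuLRN" → "RNtfpLVCqLYnuL" ✓)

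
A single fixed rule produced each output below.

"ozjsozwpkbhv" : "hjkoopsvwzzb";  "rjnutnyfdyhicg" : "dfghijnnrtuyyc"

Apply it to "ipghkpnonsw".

hiknnoppswg

The pattern: sort the characters into alphabetical order, then move the first character to the end.
"ipghkpnonsw" → "ghiknnoppsw" → "hiknnoppswg".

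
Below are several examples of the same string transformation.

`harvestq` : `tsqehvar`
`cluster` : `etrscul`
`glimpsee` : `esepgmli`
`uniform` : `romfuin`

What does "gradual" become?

auldgar

Looking at the pairs, the operation is to move the last 2 characters to the front (rotate right by 2), then take characters alternately from the front and the back (1st, last, 2nd, 2nd-last, ...).
"gradual" → "algradu" → "auldgar".
(Check on "harvestq": → "tqharves" → "tsqehvar" ✓)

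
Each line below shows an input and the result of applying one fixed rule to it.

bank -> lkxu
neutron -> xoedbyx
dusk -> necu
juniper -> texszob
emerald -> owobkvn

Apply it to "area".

The pattern: shift every letter 10 places forward in the alphabet (wrapping around).
Doing the same to "area": "kbok".

kbok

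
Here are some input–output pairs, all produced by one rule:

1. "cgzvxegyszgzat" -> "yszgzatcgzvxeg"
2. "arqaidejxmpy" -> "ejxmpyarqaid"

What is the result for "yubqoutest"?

The rule is to swap the front and back halves of the string.
Doing the same to "yubqoutest": "utestyubqo".

utestyubqo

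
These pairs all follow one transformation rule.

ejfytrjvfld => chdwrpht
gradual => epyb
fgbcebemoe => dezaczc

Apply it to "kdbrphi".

Rule — shift every letter 2 places backward in the alphabet (wrapping around), then delete the last 3 characters.
"kdbrphi" → "ibzpnfg" → "ibzp".

ibzp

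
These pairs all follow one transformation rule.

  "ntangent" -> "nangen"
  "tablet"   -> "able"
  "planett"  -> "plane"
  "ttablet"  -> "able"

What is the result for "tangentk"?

What's happening: remove every "t".
So "tangentk" becomes "angenk".

angenk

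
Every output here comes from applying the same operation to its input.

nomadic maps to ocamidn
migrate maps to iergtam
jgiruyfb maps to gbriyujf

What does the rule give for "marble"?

The transformation: swap the first and last characters, then swap each adjacent pair of characters (1↔2, 3↔4, ...).
"marble" → "earblm" → "aebrml".

aebrml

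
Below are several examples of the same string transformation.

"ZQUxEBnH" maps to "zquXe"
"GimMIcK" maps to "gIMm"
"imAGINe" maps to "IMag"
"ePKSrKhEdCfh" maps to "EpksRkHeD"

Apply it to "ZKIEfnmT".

zkieF

The transformation: delete the last 3 characters, then flip the case of every letter.
For "ZKIEfnmT", step one produces "ZKIEf"; step two turns that into "zkieF".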